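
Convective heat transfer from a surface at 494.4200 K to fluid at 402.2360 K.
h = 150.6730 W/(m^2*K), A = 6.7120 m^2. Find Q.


dT = 92.1840 K
Q = 150.6730 * 6.7120 * 92.1840 = 93227.2626 W

93227.2626 W


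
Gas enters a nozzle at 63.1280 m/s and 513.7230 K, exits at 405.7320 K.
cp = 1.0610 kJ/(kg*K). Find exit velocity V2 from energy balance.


dT = 107.9910 K
2*cp*1000*dT = 229156.9020
V1^2 = 3985.1444
V2 = sqrt(233142.0464) = 482.8479 m/s

482.8479 m/s


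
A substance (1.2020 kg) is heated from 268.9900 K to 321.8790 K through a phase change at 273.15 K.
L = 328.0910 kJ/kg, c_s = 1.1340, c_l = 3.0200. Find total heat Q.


Q1 (sensible, solid) = 1.2020 * 1.1340 * 4.1600 = 5.6704 kJ
Q2 (latent) = 1.2020 * 328.0910 = 394.3654 kJ
Q3 (sensible, liquid) = 1.2020 * 3.0200 * 48.7290 = 176.8882 kJ
Q_total = 576.9240 kJ

576.9240 kJ


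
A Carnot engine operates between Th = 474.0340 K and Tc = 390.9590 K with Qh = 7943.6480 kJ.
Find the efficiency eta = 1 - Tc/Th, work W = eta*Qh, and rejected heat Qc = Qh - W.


eta = 1 - 390.9590/474.0340 = 0.1753
W = 0.1753 * 7943.6480 = 1392.1334 kJ
Qc = 7943.6480 - 1392.1334 = 6551.5146 kJ

eta = 17.5251%, W = 1392.1334 kJ, Qc = 6551.5146 kJ


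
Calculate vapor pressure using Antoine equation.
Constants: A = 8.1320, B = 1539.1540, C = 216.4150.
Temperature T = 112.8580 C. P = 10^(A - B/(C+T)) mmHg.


C+T = 329.2730
B/(C+T) = 4.6744
log10(P) = 8.1320 - 4.6744 = 3.4576
P = 10^3.4576 = 2868.1319 mmHg

2868.1319 mmHg


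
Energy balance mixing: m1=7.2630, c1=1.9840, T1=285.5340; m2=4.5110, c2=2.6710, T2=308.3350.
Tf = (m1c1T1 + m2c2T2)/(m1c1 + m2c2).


num = 7829.5773
den = 26.4587
Tf = 295.9172 K

295.9172 K


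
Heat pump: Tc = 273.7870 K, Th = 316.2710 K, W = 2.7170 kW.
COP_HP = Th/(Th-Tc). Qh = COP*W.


COP = 316.2710 / 42.4840 = 7.4445
Qh = 7.4445 * 2.7170 = 20.2266 kW

COP = 7.4445, Qh = 20.2266 kW


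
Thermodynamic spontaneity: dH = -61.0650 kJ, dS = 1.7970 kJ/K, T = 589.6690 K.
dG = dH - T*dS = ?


T*dS = 589.6690 * 1.7970 = 1059.6352 kJ
dG = -61.0650 - 1059.6352 = -1120.7002 kJ (spontaneous)

dG = -1120.7002 kJ, spontaneous


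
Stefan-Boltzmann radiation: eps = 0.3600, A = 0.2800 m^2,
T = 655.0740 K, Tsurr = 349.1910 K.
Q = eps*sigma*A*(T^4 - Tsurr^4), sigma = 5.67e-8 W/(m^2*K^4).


T^4 = 1.8415e+11
Tsurr^4 = 1.4868e+10
Q = 0.3600 * 5.67e-8 * 0.2800 * 1.6928e+11 = 967.4828 W

967.4828 W


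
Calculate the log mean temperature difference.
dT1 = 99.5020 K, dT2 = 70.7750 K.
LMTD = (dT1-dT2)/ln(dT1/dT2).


dT1/dT2 = 1.4059
ln(dT1/dT2) = 0.3407
LMTD = 28.7270 / 0.3407 = 84.3245 K

84.3245 K


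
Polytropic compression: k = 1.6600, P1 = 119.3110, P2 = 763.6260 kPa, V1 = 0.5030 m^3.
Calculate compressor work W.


(k-1)/k = 0.3976
(P2/P1)^exp = 2.0919
W = 2.5152 * 119.3110 * 0.5030 * (2.0919 - 1) = 164.8120 kJ

164.8120 kJ


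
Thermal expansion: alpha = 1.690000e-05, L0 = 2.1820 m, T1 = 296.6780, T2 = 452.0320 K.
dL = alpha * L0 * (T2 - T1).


dT = 155.3540 K
dL = 1.690000e-05 * 2.1820 * 155.3540 = 0.005729 m
L_final = 2.187729 m

dL = 0.005729 m


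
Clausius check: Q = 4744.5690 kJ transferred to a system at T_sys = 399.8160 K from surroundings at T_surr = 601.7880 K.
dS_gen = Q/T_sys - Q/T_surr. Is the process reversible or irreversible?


dS_sys = 4744.5690/399.8160 = 11.8669 kJ/K
dS_surr = -4744.5690/601.7880 = -7.8841 kJ/K
dS_gen = 11.8669 - 7.8841 = 3.9828 kJ/K (irreversible)

dS_gen = 3.9828 kJ/K, irreversible


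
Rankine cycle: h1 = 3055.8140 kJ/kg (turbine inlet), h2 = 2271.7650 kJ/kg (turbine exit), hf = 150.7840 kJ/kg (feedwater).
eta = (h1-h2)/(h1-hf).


W = 784.0490 kJ/kg
Q_in = 2905.0300 kJ/kg
eta = 0.2699 = 26.9894%

eta = 26.9894%


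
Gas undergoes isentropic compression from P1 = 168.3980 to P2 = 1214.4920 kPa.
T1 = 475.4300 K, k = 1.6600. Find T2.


(k-1)/k = 0.3976
(P2/P1)^exp = 2.1936
T2 = 475.4300 * 2.1936 = 1042.8986 K

1042.8986 K


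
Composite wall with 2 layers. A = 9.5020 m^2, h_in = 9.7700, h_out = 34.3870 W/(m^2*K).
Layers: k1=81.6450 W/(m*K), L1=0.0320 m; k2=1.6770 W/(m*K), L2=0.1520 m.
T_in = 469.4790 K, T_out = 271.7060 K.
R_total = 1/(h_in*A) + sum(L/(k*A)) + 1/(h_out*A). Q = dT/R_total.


R_conv_in = 1/(9.7700*9.5020) = 0.0108
R_1 = 0.0320/(81.6450*9.5020) = 4.1248e-05
R_2 = 0.1520/(1.6770*9.5020) = 0.0095
R_conv_out = 1/(34.3870*9.5020) = 0.0031
R_total = 0.0234 K/W
Q = 197.7730 / 0.0234 = 8447.3513 W

R_total = 0.0234 K/W, Q = 8447.3513 W


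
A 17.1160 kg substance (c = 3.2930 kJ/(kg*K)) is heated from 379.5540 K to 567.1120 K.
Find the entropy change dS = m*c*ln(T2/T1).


T2/T1 = 1.4942
ln(T2/T1) = 0.4016
dS = 17.1160 * 3.2930 * 0.4016 = 22.6331 kJ/K

22.6331 kJ/K


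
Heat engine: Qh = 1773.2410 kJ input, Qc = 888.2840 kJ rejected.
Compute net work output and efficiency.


W = 1773.2410 - 888.2840 = 884.9570 kJ
eta = 884.9570 / 1773.2410 = 0.4991 = 49.9062%

W = 884.9570 kJ, eta = 49.9062%


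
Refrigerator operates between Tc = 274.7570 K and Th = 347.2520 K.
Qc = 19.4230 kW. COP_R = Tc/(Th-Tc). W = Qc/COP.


COP = 274.7570 / 72.4950 = 3.7900
W = 19.4230 / 3.7900 = 5.1248 kW

COP = 3.7900, W = 5.1248 kW


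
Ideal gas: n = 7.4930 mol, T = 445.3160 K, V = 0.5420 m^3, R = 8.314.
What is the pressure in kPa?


P = nRT/V = 7.4930 * 8.314 * 445.3160 / 0.5420
= 27741.7627 / 0.5420 = 51184.0640 Pa = 51.1841 kPa

51.1841 kPa


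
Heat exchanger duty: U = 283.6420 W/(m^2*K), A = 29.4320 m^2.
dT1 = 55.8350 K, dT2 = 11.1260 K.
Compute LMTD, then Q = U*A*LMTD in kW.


LMTD = 27.7159 K
Q = 283.6420 * 29.4320 * 27.7159 = 231376.6969 W = 231.3767 kW

231.3767 kW


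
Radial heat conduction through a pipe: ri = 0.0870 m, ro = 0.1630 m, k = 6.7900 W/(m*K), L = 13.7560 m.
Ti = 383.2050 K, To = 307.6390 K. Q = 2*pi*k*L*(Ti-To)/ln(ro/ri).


dT = 75.5660 K
ln(ro/ri) = 0.6278
Q = 2*pi*6.7900*13.7560*75.5660 / 0.6278 = 70634.6540 W

70634.6540 W


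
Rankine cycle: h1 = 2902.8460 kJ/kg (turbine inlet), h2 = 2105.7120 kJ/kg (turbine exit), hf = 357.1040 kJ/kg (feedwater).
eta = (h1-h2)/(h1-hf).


W = 797.1340 kJ/kg
Q_in = 2545.7420 kJ/kg
eta = 0.3131 = 31.3124%

eta = 31.3124%


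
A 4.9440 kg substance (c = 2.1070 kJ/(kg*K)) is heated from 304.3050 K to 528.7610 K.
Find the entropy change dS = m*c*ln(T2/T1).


T2/T1 = 1.7376
ln(T2/T1) = 0.5525
dS = 4.9440 * 2.1070 * 0.5525 = 5.7555 kJ/K

5.7555 kJ/K


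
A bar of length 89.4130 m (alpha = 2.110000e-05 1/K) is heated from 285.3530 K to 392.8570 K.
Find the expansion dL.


dT = 107.5040 K
dL = 2.110000e-05 * 89.4130 * 107.5040 = 0.202819 m
L_final = 89.615819 m

dL = 0.202819 m


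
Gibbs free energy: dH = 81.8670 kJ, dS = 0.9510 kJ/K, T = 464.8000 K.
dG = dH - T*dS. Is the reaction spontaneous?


T*dS = 464.8000 * 0.9510 = 442.0248 kJ
dG = 81.8670 - 442.0248 = -360.1578 kJ (spontaneous)

dG = -360.1578 kJ, spontaneous


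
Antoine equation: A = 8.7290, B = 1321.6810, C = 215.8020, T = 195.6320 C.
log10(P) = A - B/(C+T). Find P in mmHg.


C+T = 411.4340
B/(C+T) = 3.2124
log10(P) = 8.7290 - 3.2124 = 5.5166
P = 10^5.5166 = 328566.5051 mmHg

328566.5051 mmHg


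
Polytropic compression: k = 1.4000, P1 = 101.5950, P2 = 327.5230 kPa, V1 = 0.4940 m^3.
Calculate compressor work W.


(k-1)/k = 0.2857
(P2/P1)^exp = 1.3972
W = 3.5000 * 101.5950 * 0.4940 * (1.3972 - 1) = 69.7655 kJ

69.7655 kJ


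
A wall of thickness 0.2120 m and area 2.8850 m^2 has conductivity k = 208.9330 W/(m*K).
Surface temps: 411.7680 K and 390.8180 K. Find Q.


dT = 20.9500 K
Q = 208.9330 * 2.8850 * 20.9500 / 0.2120 = 59566.3548 W

59566.3548 W


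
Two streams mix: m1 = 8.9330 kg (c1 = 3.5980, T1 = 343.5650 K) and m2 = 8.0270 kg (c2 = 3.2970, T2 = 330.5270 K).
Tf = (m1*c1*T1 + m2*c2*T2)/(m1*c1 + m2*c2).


num = 19789.9033
den = 58.6060
Tf = 337.6774 K

337.6774 K


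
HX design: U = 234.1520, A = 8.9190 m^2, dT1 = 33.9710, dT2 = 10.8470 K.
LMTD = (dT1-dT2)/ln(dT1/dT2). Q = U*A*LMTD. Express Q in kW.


LMTD = 20.2555 K
Q = 234.1520 * 8.9190 * 20.2555 = 42301.5160 W = 42.3015 kW

42.3015 kW


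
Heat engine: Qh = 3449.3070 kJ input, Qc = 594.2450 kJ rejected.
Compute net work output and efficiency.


W = 3449.3070 - 594.2450 = 2855.0620 kJ
eta = 2855.0620 / 3449.3070 = 0.8277 = 82.7720%

W = 2855.0620 kJ, eta = 82.7720%


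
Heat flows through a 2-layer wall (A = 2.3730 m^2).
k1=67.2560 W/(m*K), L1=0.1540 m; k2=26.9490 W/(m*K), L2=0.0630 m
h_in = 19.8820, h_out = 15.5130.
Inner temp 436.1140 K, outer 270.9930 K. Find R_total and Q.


R_conv_in = 1/(19.8820*2.3730) = 0.0212
R_1 = 0.1540/(67.2560*2.3730) = 0.0010
R_2 = 0.0630/(26.9490*2.3730) = 0.0010
R_conv_out = 1/(15.5130*2.3730) = 0.0272
R_total = 0.0503 K/W
Q = 165.1210 / 0.0503 = 3282.0521 W

R_total = 0.0503 K/W, Q = 3282.0521 W


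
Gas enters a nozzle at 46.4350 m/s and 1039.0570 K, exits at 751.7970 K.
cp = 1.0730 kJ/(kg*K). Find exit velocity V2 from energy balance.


dT = 287.2600 K
2*cp*1000*dT = 616459.9600
V1^2 = 2156.2092
V2 = sqrt(618616.1692) = 786.5216 m/s

786.5216 m/s


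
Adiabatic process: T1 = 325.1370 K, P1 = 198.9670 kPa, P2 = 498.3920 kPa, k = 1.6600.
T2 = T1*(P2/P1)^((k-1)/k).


(k-1)/k = 0.3976
(P2/P1)^exp = 1.4406
T2 = 325.1370 * 1.4406 = 468.4049 K

468.4049 K


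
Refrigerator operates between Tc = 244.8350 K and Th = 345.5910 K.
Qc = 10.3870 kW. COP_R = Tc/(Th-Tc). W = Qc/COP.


COP = 244.8350 / 100.7560 = 2.4300
W = 10.3870 / 2.4300 = 4.2745 kW

COP = 2.4300, W = 4.2745 kW


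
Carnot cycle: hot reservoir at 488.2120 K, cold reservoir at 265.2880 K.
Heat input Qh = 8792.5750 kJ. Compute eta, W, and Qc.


eta = 1 - 265.2880/488.2120 = 0.4566
W = 0.4566 * 8792.5750 = 4014.8050 kJ
Qc = 8792.5750 - 4014.8050 = 4777.7700 kJ

eta = 45.6613%, W = 4014.8050 kJ, Qc = 4777.7700 kJ


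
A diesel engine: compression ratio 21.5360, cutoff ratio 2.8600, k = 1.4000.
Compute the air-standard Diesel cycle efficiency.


r^(k-1) = 3.4140
rc^k = 4.3542
eta = 0.6227 = 62.2700%

62.2700%


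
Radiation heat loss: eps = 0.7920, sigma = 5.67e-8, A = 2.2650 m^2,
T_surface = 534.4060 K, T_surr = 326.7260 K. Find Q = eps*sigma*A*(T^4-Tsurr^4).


T^4 = 8.1562e+10
Tsurr^4 = 1.1396e+10
Q = 0.7920 * 5.67e-8 * 2.2650 * 7.0166e+10 = 7136.7922 W

7136.7922 W


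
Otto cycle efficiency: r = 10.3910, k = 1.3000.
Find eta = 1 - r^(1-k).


r^(k-1) = 2.0184
eta = 1 - 1/2.0184 = 0.5045 = 50.4547%

50.4547%


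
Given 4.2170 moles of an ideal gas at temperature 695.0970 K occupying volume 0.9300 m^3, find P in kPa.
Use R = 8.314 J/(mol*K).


P = nRT/V = 4.2170 * 8.314 * 695.0970 / 0.9300
= 24370.1967 / 0.9300 = 26204.5126 Pa = 26.2045 kPa

26.2045 kPa


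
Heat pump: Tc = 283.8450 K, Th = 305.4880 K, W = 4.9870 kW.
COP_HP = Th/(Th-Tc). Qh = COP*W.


COP = 305.4880 / 21.6430 = 14.1149
Qh = 14.1149 * 4.9870 = 70.3908 kW

COP = 14.1149, Qh = 70.3908 kW


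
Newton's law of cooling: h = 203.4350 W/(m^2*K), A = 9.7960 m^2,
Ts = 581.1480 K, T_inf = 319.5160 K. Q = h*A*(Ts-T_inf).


dT = 261.6320 K
Q = 203.4350 * 9.7960 * 261.6320 = 521393.1376 W

521393.1376 W


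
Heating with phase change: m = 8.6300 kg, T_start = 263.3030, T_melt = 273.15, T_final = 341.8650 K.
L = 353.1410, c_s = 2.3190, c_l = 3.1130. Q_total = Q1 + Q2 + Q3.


Q1 (sensible, solid) = 8.6300 * 2.3190 * 9.8470 = 197.0677 kJ
Q2 (latent) = 8.6300 * 353.1410 = 3047.6068 kJ
Q3 (sensible, liquid) = 8.6300 * 3.1130 * 68.7150 = 1846.0415 kJ
Q_total = 5090.7161 kJ

5090.7161 kJ


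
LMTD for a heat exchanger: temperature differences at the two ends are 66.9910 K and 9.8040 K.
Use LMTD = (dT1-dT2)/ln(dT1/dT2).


dT1/dT2 = 6.8330
ln(dT1/dT2) = 1.9218
LMTD = 57.1870 / 1.9218 = 29.7575 K

29.7575 K


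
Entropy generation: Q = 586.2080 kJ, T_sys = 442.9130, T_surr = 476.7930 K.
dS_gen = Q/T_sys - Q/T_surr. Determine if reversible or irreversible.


dS_sys = 586.2080/442.9130 = 1.3235 kJ/K
dS_surr = -586.2080/476.7930 = -1.2295 kJ/K
dS_gen = 1.3235 - 1.2295 = 0.0940 kJ/K (irreversible)

dS_gen = 0.0940 kJ/K, irreversible


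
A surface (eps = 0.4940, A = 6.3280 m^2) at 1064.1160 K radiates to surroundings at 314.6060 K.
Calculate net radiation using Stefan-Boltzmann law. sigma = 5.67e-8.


T^4 = 1.2822e+12
Tsurr^4 = 9.7964e+09
Q = 0.4940 * 5.67e-8 * 6.3280 * 1.2724e+12 = 225528.5239 W

225528.5239 W


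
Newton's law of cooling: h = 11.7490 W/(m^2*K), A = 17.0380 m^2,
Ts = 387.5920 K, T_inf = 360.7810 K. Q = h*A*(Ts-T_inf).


dT = 26.8110 K
Q = 11.7490 * 17.0380 * 26.8110 = 5367.0116 W

5367.0116 W


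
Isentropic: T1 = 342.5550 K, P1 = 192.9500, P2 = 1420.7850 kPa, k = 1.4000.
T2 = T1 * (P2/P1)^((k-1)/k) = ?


(k-1)/k = 0.2857
(P2/P1)^exp = 1.7690
T2 = 342.5550 * 1.7690 = 605.9942 K

605.9942 K


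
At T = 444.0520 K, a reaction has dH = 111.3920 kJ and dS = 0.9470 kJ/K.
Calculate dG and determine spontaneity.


T*dS = 444.0520 * 0.9470 = 420.5172 kJ
dG = 111.3920 - 420.5172 = -309.1252 kJ (spontaneous)

dG = -309.1252 kJ, spontaneous


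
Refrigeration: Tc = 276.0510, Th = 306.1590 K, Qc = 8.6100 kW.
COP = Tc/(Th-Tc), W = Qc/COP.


COP = 276.0510 / 30.1080 = 9.1687
W = 8.6100 / 9.1687 = 0.9391 kW

COP = 9.1687, W = 0.9391 kW


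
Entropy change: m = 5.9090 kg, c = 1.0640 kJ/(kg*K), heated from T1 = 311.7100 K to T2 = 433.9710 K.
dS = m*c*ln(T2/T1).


T2/T1 = 1.3922
ln(T2/T1) = 0.3309
dS = 5.9090 * 1.0640 * 0.3309 = 2.0805 kJ/K

2.0805 kJ/K


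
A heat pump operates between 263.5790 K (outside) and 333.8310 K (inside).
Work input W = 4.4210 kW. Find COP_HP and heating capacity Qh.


COP = 333.8310 / 70.2520 = 4.7519
Qh = 4.7519 * 4.4210 = 21.0082 kW

COP = 4.7519, Qh = 21.0082 kW


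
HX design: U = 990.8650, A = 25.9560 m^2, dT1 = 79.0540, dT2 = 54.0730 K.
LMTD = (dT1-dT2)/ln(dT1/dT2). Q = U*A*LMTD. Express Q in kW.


LMTD = 65.7748 K
Q = 990.8650 * 25.9560 * 65.7748 = 1691653.7795 W = 1691.6538 kW

1691.6538 kW


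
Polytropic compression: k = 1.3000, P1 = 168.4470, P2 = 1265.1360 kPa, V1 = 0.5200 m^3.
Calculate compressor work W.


(k-1)/k = 0.2308
(P2/P1)^exp = 1.5925
W = 4.3333 * 168.4470 * 0.5200 * (1.5925 - 1) = 224.8924 kJ

224.8924 kJ


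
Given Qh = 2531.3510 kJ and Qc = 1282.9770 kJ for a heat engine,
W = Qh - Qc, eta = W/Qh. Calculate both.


W = 2531.3510 - 1282.9770 = 1248.3740 kJ
eta = 1248.3740 / 2531.3510 = 0.4932 = 49.3165%

W = 1248.3740 kJ, eta = 49.3165%


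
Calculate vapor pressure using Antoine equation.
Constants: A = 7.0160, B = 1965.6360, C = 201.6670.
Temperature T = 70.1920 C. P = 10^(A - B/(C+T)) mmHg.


C+T = 271.8590
B/(C+T) = 7.2304
log10(P) = 7.0160 - 7.2304 = -0.2144
P = 10^-0.2144 = 0.6104 mmHg

0.6104 mmHg


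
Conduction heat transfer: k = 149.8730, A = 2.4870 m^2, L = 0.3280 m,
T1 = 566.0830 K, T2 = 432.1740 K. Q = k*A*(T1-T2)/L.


dT = 133.9090 K
Q = 149.8730 * 2.4870 * 133.9090 / 0.3280 = 152172.1263 W

152172.1263 W


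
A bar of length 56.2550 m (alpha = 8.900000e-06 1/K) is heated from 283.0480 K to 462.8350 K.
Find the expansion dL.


dT = 179.7870 K
dL = 8.900000e-06 * 56.2550 * 179.7870 = 0.090014 m
L_final = 56.345014 m

dL = 0.090014 m


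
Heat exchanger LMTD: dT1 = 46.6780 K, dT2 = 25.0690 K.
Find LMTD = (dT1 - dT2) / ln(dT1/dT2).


dT1/dT2 = 1.8620
ln(dT1/dT2) = 0.6216
LMTD = 21.6090 / 0.6216 = 34.7612 K

34.7612 K


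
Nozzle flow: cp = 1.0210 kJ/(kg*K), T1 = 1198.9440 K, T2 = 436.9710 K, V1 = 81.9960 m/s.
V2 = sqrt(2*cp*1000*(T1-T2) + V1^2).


dT = 761.9730 K
2*cp*1000*dT = 1555948.8660
V1^2 = 6723.3440
V2 = sqrt(1562672.2100) = 1250.0689 m/s

1250.0689 m/s


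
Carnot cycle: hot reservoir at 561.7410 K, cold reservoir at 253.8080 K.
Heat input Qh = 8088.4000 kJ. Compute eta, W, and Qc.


eta = 1 - 253.8080/561.7410 = 0.5482
W = 0.5482 * 8088.4000 = 4433.8677 kJ
Qc = 8088.4000 - 4433.8677 = 3654.5323 kJ

eta = 54.8176%, W = 4433.8677 kJ, Qc = 3654.5323 kJ


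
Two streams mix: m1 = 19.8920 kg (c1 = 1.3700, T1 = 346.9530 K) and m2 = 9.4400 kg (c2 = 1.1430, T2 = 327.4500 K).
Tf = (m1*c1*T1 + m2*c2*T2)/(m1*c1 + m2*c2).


num = 12988.3363
den = 38.0420
Tf = 341.4213 K

341.4213 K


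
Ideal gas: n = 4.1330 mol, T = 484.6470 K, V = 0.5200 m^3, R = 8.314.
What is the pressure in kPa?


P = nRT/V = 4.1330 * 8.314 * 484.6470 / 0.5200
= 16653.3249 / 0.5200 = 32025.6247 Pa = 32.0256 kPa

32.0256 kPa


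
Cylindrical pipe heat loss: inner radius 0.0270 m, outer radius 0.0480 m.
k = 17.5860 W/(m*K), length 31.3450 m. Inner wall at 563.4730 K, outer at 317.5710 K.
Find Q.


dT = 245.9020 K
ln(ro/ri) = 0.5754
Q = 2*pi*17.5860*31.3450*245.9020 / 0.5754 = 1480247.9830 W

1480247.9830 W


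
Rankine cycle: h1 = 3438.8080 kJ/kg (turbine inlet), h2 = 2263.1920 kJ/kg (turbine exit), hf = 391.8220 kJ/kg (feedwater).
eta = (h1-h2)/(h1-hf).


W = 1175.6160 kJ/kg
Q_in = 3046.9860 kJ/kg
eta = 0.3858 = 38.5829%

eta = 38.5829%


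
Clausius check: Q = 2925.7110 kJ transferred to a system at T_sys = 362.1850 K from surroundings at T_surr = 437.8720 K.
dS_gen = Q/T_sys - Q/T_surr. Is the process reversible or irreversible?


dS_sys = 2925.7110/362.1850 = 8.0779 kJ/K
dS_surr = -2925.7110/437.8720 = -6.6817 kJ/K
dS_gen = 8.0779 - 6.6817 = 1.3963 kJ/K (irreversible)

dS_gen = 1.3963 kJ/K, irreversible


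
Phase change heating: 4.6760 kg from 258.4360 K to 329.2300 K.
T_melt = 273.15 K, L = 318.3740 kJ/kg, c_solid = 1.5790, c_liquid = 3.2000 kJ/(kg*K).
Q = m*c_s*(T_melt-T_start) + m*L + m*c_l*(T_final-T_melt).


Q1 (sensible, solid) = 4.6760 * 1.5790 * 14.7140 = 108.6394 kJ
Q2 (latent) = 4.6760 * 318.3740 = 1488.7168 kJ
Q3 (sensible, liquid) = 4.6760 * 3.2000 * 56.0800 = 839.1363 kJ
Q_total = 2436.4925 kJ

2436.4925 kJ


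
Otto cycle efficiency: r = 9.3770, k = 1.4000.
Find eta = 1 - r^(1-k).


r^(k-1) = 2.4481
eta = 1 - 1/2.4481 = 0.5915 = 59.1517%

59.1517%


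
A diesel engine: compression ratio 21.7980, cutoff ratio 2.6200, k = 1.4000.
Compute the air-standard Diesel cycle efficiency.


r^(k-1) = 3.4306
rc^k = 3.8514
eta = 0.6335 = 63.3518%

63.3518%


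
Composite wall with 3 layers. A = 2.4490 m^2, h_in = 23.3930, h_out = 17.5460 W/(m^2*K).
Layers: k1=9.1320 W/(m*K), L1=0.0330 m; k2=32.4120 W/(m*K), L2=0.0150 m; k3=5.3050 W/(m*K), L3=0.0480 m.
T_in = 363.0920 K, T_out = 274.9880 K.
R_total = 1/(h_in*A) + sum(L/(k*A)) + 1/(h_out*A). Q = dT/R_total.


R_conv_in = 1/(23.3930*2.4490) = 0.0175
R_1 = 0.0330/(9.1320*2.4490) = 0.0015
R_2 = 0.0150/(32.4120*2.4490) = 0.0002
R_3 = 0.0480/(5.3050*2.4490) = 0.0037
R_conv_out = 1/(17.5460*2.4490) = 0.0233
R_total = 0.0461 K/W
Q = 88.1040 / 0.0461 = 1911.7169 W

R_total = 0.0461 K/W, Q = 1911.7169 W


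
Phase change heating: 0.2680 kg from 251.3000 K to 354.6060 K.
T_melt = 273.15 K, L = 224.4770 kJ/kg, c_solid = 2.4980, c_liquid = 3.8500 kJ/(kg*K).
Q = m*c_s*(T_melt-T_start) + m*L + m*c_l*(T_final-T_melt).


Q1 (sensible, solid) = 0.2680 * 2.4980 * 21.8500 = 14.6278 kJ
Q2 (latent) = 0.2680 * 224.4770 = 60.1598 kJ
Q3 (sensible, liquid) = 0.2680 * 3.8500 * 81.4560 = 84.0463 kJ
Q_total = 158.8339 kJ

158.8339 kJ


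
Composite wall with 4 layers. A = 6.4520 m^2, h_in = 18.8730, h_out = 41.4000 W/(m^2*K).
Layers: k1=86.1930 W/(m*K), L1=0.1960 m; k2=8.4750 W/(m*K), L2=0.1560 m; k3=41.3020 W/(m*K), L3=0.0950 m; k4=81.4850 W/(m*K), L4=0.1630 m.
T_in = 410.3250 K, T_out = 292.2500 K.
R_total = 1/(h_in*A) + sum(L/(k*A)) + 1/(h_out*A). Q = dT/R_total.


R_conv_in = 1/(18.8730*6.4520) = 0.0082
R_1 = 0.1960/(86.1930*6.4520) = 0.0004
R_2 = 0.1560/(8.4750*6.4520) = 0.0029
R_3 = 0.0950/(41.3020*6.4520) = 0.0004
R_4 = 0.1630/(81.4850*6.4520) = 0.0003
R_conv_out = 1/(41.4000*6.4520) = 0.0037
R_total = 0.0158 K/W
Q = 118.0750 / 0.0158 = 7459.9086 W

R_total = 0.0158 K/W, Q = 7459.9086 W


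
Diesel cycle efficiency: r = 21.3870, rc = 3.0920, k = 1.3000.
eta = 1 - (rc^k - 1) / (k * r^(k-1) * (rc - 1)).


r^(k-1) = 2.5064
rc^k = 4.3382
eta = 0.5103 = 51.0261%

51.0261%


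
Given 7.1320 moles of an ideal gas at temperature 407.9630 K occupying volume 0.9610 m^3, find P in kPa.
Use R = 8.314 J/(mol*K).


P = nRT/V = 7.1320 * 8.314 * 407.9630 / 0.9610
= 24190.3489 / 0.9610 = 25172.0592 Pa = 25.1721 kPa

25.1721 kPa


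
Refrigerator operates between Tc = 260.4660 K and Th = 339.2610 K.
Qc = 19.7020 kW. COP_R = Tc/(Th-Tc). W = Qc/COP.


COP = 260.4660 / 78.7950 = 3.3056
W = 19.7020 / 3.3056 = 5.9602 kW

COP = 3.3056, W = 5.9602 kW


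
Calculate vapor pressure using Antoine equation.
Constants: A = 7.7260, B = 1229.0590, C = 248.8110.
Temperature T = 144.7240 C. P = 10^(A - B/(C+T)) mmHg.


C+T = 393.5350
B/(C+T) = 3.1231
log10(P) = 7.7260 - 3.1231 = 4.6029
P = 10^4.6029 = 40075.1348 mmHg

40075.1348 mmHg


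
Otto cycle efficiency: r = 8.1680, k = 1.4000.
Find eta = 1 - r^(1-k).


r^(k-1) = 2.3166
eta = 1 - 1/2.3166 = 0.5683 = 56.8328%

56.8328%


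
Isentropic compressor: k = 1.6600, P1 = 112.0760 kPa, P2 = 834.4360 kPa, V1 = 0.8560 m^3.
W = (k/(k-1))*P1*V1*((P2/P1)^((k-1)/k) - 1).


(k-1)/k = 0.3976
(P2/P1)^exp = 2.2215
W = 2.5152 * 112.0760 * 0.8560 * (2.2215 - 1) = 294.7494 kJ

294.7494 kJ


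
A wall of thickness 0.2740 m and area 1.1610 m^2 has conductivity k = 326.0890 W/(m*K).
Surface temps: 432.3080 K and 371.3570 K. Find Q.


dT = 60.9510 K
Q = 326.0890 * 1.1610 * 60.9510 / 0.2740 = 84216.7817 W

84216.7817 W


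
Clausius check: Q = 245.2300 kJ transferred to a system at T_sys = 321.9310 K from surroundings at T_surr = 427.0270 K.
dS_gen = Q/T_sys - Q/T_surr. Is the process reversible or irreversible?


dS_sys = 245.2300/321.9310 = 0.7617 kJ/K
dS_surr = -245.2300/427.0270 = -0.5743 kJ/K
dS_gen = 0.7617 - 0.5743 = 0.1875 kJ/K (irreversible)

dS_gen = 0.1875 kJ/K, irreversible


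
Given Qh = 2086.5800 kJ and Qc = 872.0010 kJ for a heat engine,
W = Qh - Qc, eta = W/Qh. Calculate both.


W = 2086.5800 - 872.0010 = 1214.5790 kJ
eta = 1214.5790 / 2086.5800 = 0.5821 = 58.2091%

W = 1214.5790 kJ, eta = 58.2091%


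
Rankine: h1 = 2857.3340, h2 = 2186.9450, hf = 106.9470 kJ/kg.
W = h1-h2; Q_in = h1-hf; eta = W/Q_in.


W = 670.3890 kJ/kg
Q_in = 2750.3870 kJ/kg
eta = 0.2437 = 24.3744%

eta = 24.3744%


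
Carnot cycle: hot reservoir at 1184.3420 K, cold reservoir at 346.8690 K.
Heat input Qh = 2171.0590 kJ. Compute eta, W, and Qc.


eta = 1 - 346.8690/1184.3420 = 0.7071
W = 0.7071 * 2171.0590 = 1535.2012 kJ
Qc = 2171.0590 - 1535.2012 = 635.8578 kJ

eta = 70.7121%, W = 1535.2012 kJ, Qc = 635.8578 kJ


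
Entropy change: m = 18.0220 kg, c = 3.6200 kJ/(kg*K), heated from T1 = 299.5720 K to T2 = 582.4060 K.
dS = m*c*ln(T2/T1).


T2/T1 = 1.9441
ln(T2/T1) = 0.6648
dS = 18.0220 * 3.6200 * 0.6648 = 43.3722 kJ/K

43.3722 kJ/K


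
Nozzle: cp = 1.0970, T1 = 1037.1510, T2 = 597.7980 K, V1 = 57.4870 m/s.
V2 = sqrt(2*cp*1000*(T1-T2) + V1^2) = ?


dT = 439.3530 K
2*cp*1000*dT = 963940.4820
V1^2 = 3304.7552
V2 = sqrt(967245.2372) = 983.4863 m/s

983.4863 m/s


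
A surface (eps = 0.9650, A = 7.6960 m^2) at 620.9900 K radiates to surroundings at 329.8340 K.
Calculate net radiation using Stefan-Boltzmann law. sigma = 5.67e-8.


T^4 = 1.4871e+11
Tsurr^4 = 1.1835e+10
Q = 0.9650 * 5.67e-8 * 7.6960 * 1.3687e+11 = 57636.3546 W

57636.3546 W


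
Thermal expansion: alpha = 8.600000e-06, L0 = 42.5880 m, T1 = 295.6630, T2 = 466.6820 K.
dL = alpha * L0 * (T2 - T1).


dT = 171.0190 K
dL = 8.600000e-06 * 42.5880 * 171.0190 = 0.062637 m
L_final = 42.650637 m

dL = 0.062637 m


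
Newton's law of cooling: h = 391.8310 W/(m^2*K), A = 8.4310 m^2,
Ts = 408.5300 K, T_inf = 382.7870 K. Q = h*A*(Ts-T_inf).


dT = 25.7430 K
Q = 391.8310 * 8.4310 * 25.7430 = 85042.6997 W

85042.6997 W


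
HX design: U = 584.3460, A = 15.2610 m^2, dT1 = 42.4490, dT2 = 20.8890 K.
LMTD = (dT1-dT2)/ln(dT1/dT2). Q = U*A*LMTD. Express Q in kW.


LMTD = 30.4056 K
Q = 584.3460 * 15.2610 * 30.4056 = 271147.8654 W = 271.1479 kW

271.1479 kW


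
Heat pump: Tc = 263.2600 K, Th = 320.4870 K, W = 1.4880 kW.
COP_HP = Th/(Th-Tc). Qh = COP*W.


COP = 320.4870 / 57.2270 = 5.6003
Qh = 5.6003 * 1.4880 = 8.3332 kW

COP = 5.6003, Qh = 8.3332 kW


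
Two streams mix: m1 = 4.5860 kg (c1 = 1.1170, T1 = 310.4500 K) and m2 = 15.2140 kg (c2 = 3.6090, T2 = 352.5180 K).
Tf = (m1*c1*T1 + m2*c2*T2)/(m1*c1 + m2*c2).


num = 20946.1201
den = 60.0299
Tf = 348.9282 K

348.9282 K


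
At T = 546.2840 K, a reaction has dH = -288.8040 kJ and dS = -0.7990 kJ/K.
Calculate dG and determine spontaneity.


T*dS = 546.2840 * -0.7990 = -436.4809 kJ
dG = -288.8040 + 436.4809 = 147.6769 kJ (non-spontaneous)

dG = 147.6769 kJ, non-spontaneous


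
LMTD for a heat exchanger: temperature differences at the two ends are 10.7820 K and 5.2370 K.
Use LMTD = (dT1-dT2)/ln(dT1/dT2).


dT1/dT2 = 2.0588
ln(dT1/dT2) = 0.7221
LMTD = 5.5450 / 0.7221 = 7.6787 K

7.6787 K


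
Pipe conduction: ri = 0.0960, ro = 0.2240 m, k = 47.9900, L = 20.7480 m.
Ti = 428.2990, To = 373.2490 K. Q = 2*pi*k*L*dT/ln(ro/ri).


dT = 55.0500 K
ln(ro/ri) = 0.8473
Q = 2*pi*47.9900*20.7480*55.0500 / 0.8473 = 406469.6010 W

406469.6010 W


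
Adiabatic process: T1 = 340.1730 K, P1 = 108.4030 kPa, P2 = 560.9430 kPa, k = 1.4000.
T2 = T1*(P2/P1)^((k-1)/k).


(k-1)/k = 0.2857
(P2/P1)^exp = 1.5994
T2 = 340.1730 * 1.5994 = 544.0826 K

544.0826 K


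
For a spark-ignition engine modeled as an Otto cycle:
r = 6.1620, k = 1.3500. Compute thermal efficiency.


r^(k-1) = 1.8897
eta = 1 - 1/1.8897 = 0.4708 = 47.0827%

47.0827%


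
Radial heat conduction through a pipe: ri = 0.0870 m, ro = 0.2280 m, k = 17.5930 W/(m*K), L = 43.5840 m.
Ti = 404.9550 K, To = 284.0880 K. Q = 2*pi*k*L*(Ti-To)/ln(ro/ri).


dT = 120.8670 K
ln(ro/ri) = 0.9634
Q = 2*pi*17.5930*43.5840*120.8670 / 0.9634 = 604409.1754 W

604409.1754 W


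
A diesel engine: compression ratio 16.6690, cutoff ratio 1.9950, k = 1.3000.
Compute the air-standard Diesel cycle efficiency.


r^(k-1) = 2.3258
rc^k = 2.4543
eta = 0.5166 = 51.6595%

51.6595%


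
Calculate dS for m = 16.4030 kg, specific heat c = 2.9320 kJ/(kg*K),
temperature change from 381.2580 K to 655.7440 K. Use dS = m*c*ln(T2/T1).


T2/T1 = 1.7199
ln(T2/T1) = 0.5423
dS = 16.4030 * 2.9320 * 0.5423 = 26.0809 kJ/K

26.0809 kJ/K


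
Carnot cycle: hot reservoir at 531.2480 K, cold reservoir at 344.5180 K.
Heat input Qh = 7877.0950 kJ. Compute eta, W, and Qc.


eta = 1 - 344.5180/531.2480 = 0.3515
W = 0.3515 * 7877.0950 = 2768.7444 kJ
Qc = 7877.0950 - 2768.7444 = 5108.3506 kJ

eta = 35.1493%, W = 2768.7444 kJ, Qc = 5108.3506 kJ


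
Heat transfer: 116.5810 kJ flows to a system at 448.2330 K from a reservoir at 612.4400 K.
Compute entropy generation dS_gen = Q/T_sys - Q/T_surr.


dS_sys = 116.5810/448.2330 = 0.2601 kJ/K
dS_surr = -116.5810/612.4400 = -0.1904 kJ/K
dS_gen = 0.2601 - 0.1904 = 0.0697 kJ/K (irreversible)

dS_gen = 0.0697 kJ/K, irreversible


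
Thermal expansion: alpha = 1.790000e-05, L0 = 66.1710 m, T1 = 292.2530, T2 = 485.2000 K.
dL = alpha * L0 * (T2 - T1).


dT = 192.9470 K
dL = 1.790000e-05 * 66.1710 * 192.9470 = 0.228538 m
L_final = 66.399538 m

dL = 0.228538 m


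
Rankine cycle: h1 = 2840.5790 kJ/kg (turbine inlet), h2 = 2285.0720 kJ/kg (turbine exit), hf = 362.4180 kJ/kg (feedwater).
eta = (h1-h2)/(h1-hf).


W = 555.5070 kJ/kg
Q_in = 2478.1610 kJ/kg
eta = 0.2242 = 22.4161%

eta = 22.4161%


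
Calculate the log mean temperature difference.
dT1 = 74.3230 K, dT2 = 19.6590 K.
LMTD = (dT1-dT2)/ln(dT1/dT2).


dT1/dT2 = 3.7806
ln(dT1/dT2) = 1.3299
LMTD = 54.6640 / 1.3299 = 41.1043 K

41.1043 K


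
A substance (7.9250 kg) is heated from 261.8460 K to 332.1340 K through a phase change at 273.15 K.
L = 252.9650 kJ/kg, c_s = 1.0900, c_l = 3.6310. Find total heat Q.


Q1 (sensible, solid) = 7.9250 * 1.0900 * 11.3040 = 97.6468 kJ
Q2 (latent) = 7.9250 * 252.9650 = 2004.7476 kJ
Q3 (sensible, liquid) = 7.9250 * 3.6310 * 58.9840 = 1697.3044 kJ
Q_total = 3799.6988 kJ

3799.6988 kJ


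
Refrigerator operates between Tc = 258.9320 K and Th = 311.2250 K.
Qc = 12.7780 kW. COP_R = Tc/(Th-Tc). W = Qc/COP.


COP = 258.9320 / 52.2930 = 4.9516
W = 12.7780 / 4.9516 = 2.5806 kW

COP = 4.9516, W = 2.5806 kW


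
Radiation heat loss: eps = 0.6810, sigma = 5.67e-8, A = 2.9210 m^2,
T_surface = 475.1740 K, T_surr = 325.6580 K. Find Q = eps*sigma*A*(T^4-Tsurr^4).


T^4 = 5.0981e+10
Tsurr^4 = 1.1247e+10
Q = 0.6810 * 5.67e-8 * 2.9210 * 3.9734e+10 = 4481.5070 W

4481.5070 W


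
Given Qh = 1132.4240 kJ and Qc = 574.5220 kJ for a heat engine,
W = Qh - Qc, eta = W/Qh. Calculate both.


W = 1132.4240 - 574.5220 = 557.9020 kJ
eta = 557.9020 / 1132.4240 = 0.4927 = 49.2662%

W = 557.9020 kJ, eta = 49.2662%


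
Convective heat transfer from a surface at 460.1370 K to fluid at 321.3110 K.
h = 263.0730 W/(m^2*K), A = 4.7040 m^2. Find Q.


dT = 138.8260 K
Q = 263.0730 * 4.7040 * 138.8260 = 171796.5353 W

171796.5353 W


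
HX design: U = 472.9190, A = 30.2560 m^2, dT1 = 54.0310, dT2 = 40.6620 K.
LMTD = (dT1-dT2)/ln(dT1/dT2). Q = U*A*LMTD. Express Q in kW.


LMTD = 47.0302 K
Q = 472.9190 * 30.2560 * 47.0302 = 672938.5295 W = 672.9385 kW

672.9385 kW


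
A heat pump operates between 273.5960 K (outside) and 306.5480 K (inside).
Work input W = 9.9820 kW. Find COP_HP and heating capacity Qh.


COP = 306.5480 / 32.9520 = 9.3029
Qh = 9.3029 * 9.9820 = 92.8612 kW

COP = 9.3029, Qh = 92.8612 kW


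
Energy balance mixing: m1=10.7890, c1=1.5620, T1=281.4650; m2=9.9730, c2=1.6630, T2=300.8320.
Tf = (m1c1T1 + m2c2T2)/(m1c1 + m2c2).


num = 9732.6943
den = 33.4375
Tf = 291.0711 K

291.0711 K


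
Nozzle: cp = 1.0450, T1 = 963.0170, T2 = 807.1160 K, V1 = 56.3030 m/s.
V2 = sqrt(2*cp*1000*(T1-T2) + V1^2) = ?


dT = 155.9010 K
2*cp*1000*dT = 325833.0900
V1^2 = 3170.0278
V2 = sqrt(329003.1178) = 573.5879 m/s

573.5879 m/s


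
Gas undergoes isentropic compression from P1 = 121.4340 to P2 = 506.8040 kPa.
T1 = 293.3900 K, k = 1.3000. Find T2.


(k-1)/k = 0.2308
(P2/P1)^exp = 1.3906
T2 = 293.3900 * 1.3906 = 407.9788 K

407.9788 K


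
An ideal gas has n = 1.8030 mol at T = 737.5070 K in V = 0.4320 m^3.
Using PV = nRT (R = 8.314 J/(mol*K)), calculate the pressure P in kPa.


P = nRT/V = 1.8030 * 8.314 * 737.5070 / 0.4320
= 11055.3347 / 0.4320 = 25591.0524 Pa = 25.5911 kPa

25.5911 kPa


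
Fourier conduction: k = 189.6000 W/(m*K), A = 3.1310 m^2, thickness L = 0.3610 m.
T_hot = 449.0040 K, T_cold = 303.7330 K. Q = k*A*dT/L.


dT = 145.2710 K
Q = 189.6000 * 3.1310 * 145.2710 / 0.3610 = 238887.3346 W

238887.3346 W


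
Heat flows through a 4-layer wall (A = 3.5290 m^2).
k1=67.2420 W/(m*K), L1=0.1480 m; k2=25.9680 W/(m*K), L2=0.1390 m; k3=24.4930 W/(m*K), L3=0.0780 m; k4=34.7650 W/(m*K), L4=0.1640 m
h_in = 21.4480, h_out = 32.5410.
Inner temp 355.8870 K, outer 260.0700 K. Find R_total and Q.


R_conv_in = 1/(21.4480*3.5290) = 0.0132
R_1 = 0.1480/(67.2420*3.5290) = 0.0006
R_2 = 0.1390/(25.9680*3.5290) = 0.0015
R_3 = 0.0780/(24.4930*3.5290) = 0.0009
R_4 = 0.1640/(34.7650*3.5290) = 0.0013
R_conv_out = 1/(32.5410*3.5290) = 0.0087
R_total = 0.0263 K/W
Q = 95.8170 / 0.0263 = 3643.3153 W

R_total = 0.0263 K/W, Q = 3643.3153 W


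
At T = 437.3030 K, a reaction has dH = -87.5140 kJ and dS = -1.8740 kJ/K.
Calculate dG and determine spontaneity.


T*dS = 437.3030 * -1.8740 = -819.5058 kJ
dG = -87.5140 + 819.5058 = 731.9918 kJ (non-spontaneous)

dG = 731.9918 kJ, non-spontaneous


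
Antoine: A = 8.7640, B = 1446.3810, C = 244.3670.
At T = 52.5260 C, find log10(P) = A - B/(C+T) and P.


C+T = 296.8930
B/(C+T) = 4.8717
log10(P) = 8.7640 - 4.8717 = 3.8923
P = 10^3.8923 = 7803.2437 mmHg

7803.2437 mmHg


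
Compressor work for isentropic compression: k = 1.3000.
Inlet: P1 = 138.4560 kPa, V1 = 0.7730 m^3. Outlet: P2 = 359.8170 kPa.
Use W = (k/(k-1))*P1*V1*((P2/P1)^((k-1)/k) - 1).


(k-1)/k = 0.2308
(P2/P1)^exp = 1.2466
W = 4.3333 * 138.4560 * 0.7730 * (1.2466 - 1) = 114.3539 kJ

114.3539 kJ


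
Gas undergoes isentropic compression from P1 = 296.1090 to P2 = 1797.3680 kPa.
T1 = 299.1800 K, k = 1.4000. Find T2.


(k-1)/k = 0.2857
(P2/P1)^exp = 1.6740
T2 = 299.1800 * 1.6740 = 500.8409 K

500.8409 K


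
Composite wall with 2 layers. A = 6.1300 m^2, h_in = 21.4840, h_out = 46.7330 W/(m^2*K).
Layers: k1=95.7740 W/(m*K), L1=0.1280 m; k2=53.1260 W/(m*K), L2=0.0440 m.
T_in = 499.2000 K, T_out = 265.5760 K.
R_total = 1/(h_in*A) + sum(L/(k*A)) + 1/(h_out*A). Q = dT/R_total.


R_conv_in = 1/(21.4840*6.1300) = 0.0076
R_1 = 0.1280/(95.7740*6.1300) = 0.0002
R_2 = 0.0440/(53.1260*6.1300) = 0.0001
R_conv_out = 1/(46.7330*6.1300) = 0.0035
R_total = 0.0114 K/W
Q = 233.6240 / 0.0114 = 20426.9442 W

R_total = 0.0114 K/W, Q = 20426.9442 W


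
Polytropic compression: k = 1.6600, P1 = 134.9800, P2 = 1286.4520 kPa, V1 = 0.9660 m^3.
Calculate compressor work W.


(k-1)/k = 0.3976
(P2/P1)^exp = 2.4507
W = 2.5152 * 134.9800 * 0.9660 * (2.4507 - 1) = 475.7608 kJ

475.7608 kJ


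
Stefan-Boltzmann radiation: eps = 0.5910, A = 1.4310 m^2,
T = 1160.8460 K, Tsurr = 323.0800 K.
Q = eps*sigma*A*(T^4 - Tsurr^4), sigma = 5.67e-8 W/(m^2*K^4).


T^4 = 1.8159e+12
Tsurr^4 = 1.0895e+10
Q = 0.5910 * 5.67e-8 * 1.4310 * 1.8050e+12 = 86555.5762 W

86555.5762 W


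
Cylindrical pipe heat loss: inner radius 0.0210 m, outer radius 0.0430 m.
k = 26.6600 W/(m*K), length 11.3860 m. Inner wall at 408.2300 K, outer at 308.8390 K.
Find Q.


dT = 99.3910 K
ln(ro/ri) = 0.7167
Q = 2*pi*26.6600*11.3860*99.3910 / 0.7167 = 264505.2979 W

264505.2979 W


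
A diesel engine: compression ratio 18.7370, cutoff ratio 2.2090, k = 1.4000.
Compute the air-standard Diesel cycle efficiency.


r^(k-1) = 3.2291
rc^k = 3.0330
eta = 0.6280 = 62.8032%

62.8032%


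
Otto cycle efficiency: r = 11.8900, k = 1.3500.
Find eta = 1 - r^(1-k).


r^(k-1) = 2.3786
eta = 1 - 1/2.3786 = 0.5796 = 57.9577%

57.9577%


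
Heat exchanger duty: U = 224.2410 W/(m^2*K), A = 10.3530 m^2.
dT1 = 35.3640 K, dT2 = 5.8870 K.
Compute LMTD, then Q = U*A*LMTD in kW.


LMTD = 16.4405 K
Q = 224.2410 * 10.3530 * 16.4405 = 38167.7770 W = 38.1678 kW

38.1678 kW


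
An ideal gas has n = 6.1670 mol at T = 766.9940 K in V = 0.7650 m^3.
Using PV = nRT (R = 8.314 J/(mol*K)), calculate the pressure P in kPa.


P = nRT/V = 6.1670 * 8.314 * 766.9940 / 0.7650
= 39325.6523 / 0.7650 = 51406.0815 Pa = 51.4061 kPa

51.4061 kPa


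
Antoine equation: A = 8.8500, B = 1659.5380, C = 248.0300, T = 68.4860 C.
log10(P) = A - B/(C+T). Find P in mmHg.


C+T = 316.5160
B/(C+T) = 5.2431
log10(P) = 8.8500 - 5.2431 = 3.6069
P = 10^3.6069 = 4044.4461 mmHg

4044.4461 mmHg


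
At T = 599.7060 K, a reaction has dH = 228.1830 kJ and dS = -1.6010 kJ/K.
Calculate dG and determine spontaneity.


T*dS = 599.7060 * -1.6010 = -960.1293 kJ
dG = 228.1830 + 960.1293 = 1188.3123 kJ (non-spontaneous)

dG = 1188.3123 kJ, non-spontaneous


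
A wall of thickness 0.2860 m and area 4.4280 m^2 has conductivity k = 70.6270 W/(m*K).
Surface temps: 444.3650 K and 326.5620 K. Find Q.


dT = 117.8030 K
Q = 70.6270 * 4.4280 * 117.8030 / 0.2860 = 128815.6676 W

128815.6676 W


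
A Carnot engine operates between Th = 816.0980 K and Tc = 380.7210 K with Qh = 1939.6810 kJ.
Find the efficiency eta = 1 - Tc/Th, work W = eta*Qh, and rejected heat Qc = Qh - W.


eta = 1 - 380.7210/816.0980 = 0.5335
W = 0.5335 * 1939.6810 = 1034.7930 kJ
Qc = 1939.6810 - 1034.7930 = 904.8880 kJ

eta = 53.3486%, W = 1034.7930 kJ, Qc = 904.8880 kJ


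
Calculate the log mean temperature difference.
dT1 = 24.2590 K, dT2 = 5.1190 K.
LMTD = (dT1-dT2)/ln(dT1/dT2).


dT1/dT2 = 4.7390
ln(dT1/dT2) = 1.5558
LMTD = 19.1400 / 1.5558 = 12.3021 K

12.3021 K


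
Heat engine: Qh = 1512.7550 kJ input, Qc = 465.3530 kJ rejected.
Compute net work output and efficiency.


W = 1512.7550 - 465.3530 = 1047.4020 kJ
eta = 1047.4020 / 1512.7550 = 0.6924 = 69.2380%

W = 1047.4020 kJ, eta = 69.2380%


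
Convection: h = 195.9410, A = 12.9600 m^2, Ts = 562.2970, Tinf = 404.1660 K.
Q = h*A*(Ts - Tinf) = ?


dT = 158.1310 K
Q = 195.9410 * 12.9600 * 158.1310 = 401557.1277 W

401557.1277 W


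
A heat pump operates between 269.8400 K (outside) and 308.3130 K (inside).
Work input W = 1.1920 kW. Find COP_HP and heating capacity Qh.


COP = 308.3130 / 38.4730 = 8.0137
Qh = 8.0137 * 1.1920 = 9.5524 kW

COP = 8.0137, Qh = 9.5524 kW


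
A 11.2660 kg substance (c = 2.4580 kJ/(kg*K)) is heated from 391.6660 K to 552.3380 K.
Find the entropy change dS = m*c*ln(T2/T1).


T2/T1 = 1.4102
ln(T2/T1) = 0.3438
dS = 11.2660 * 2.4580 * 0.3438 = 9.5191 kJ/K

9.5191 kJ/K


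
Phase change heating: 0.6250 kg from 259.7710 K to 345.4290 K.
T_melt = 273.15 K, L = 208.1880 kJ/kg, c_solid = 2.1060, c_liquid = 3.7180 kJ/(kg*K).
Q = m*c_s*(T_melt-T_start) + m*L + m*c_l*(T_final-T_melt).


Q1 (sensible, solid) = 0.6250 * 2.1060 * 13.3790 = 17.6101 kJ
Q2 (latent) = 0.6250 * 208.1880 = 130.1175 kJ
Q3 (sensible, liquid) = 0.6250 * 3.7180 * 72.2790 = 167.9583 kJ
Q_total = 315.6859 kJ

315.6859 kJ


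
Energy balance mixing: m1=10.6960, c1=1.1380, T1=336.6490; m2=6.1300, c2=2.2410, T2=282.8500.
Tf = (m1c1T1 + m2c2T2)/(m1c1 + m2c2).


num = 7983.3116
den = 25.9094
Tf = 308.1244 K

308.1244 K


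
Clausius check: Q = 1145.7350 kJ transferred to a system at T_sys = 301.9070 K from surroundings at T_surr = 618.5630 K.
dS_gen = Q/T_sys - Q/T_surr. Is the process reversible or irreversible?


dS_sys = 1145.7350/301.9070 = 3.7950 kJ/K
dS_surr = -1145.7350/618.5630 = -1.8523 kJ/K
dS_gen = 3.7950 - 1.8523 = 1.9427 kJ/K (irreversible)

dS_gen = 1.9427 kJ/K, irreversible


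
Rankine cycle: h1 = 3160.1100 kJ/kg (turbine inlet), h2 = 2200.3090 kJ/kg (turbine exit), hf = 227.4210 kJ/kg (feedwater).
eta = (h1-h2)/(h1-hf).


W = 959.8010 kJ/kg
Q_in = 2932.6890 kJ/kg
eta = 0.3273 = 32.7277%

eta = 32.7277%


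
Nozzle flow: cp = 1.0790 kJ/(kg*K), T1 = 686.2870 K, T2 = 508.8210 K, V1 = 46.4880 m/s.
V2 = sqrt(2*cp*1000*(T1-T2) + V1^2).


dT = 177.4660 K
2*cp*1000*dT = 382971.6280
V1^2 = 2161.1341
V2 = sqrt(385132.7621) = 620.5907 m/s

620.5907 m/s


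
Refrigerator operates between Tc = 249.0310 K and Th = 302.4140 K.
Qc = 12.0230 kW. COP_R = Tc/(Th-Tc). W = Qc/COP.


COP = 249.0310 / 53.3830 = 4.6650
W = 12.0230 / 4.6650 = 2.5773 kW

COP = 4.6650, W = 2.5773 kW


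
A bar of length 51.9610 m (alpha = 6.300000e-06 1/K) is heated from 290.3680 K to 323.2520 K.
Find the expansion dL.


dT = 32.8840 K
dL = 6.300000e-06 * 51.9610 * 32.8840 = 0.010765 m
L_final = 51.971765 m

dL = 0.010765 m


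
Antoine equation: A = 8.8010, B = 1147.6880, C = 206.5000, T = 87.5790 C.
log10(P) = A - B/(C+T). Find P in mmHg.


C+T = 294.0790
B/(C+T) = 3.9027
log10(P) = 8.8010 - 3.9027 = 4.8983
P = 10^4.8983 = 79131.2437 mmHg

79131.2437 mmHg


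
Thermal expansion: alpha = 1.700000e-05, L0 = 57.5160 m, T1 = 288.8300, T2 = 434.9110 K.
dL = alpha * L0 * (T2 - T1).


dT = 146.0810 K
dL = 1.700000e-05 * 57.5160 * 146.0810 = 0.142834 m
L_final = 57.658834 m

dL = 0.142834 m


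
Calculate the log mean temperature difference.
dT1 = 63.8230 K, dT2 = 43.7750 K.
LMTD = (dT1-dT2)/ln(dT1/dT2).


dT1/dT2 = 1.4580
ln(dT1/dT2) = 0.3771
LMTD = 20.0480 / 0.3771 = 53.1706 K

53.1706 K


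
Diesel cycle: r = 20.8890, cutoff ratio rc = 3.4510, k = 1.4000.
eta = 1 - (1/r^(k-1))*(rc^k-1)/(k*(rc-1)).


r^(k-1) = 3.3726
rc^k = 5.6640
eta = 0.5970 = 59.6986%

59.6986%


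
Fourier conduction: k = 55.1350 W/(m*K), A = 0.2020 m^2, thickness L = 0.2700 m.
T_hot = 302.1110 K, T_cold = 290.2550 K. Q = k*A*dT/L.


dT = 11.8560 K
Q = 55.1350 * 0.2020 * 11.8560 / 0.2700 = 489.0499 W

489.0499 W


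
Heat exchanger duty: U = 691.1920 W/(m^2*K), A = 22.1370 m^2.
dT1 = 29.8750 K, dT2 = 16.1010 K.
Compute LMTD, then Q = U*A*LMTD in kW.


LMTD = 22.2830 K
Q = 691.1920 * 22.1370 * 22.2830 = 340949.6565 W = 340.9497 kW

340.9497 kW
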